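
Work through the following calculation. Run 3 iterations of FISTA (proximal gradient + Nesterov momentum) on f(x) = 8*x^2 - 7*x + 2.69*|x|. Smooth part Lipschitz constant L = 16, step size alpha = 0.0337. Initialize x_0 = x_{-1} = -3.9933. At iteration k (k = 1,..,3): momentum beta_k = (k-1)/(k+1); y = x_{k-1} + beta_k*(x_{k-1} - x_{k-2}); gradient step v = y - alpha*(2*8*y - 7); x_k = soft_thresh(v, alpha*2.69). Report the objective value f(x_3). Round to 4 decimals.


FISTA on f(x) = 8*x^2 - 7*x + 2.69*|x|
L = 16, alpha = 0.0337
Iteration 1: beta = 0.0, y = -3.9933 + 0.0*(-3.9933 + 3.9933) = -3.9933
  grad(y) = -70.8928, v = y - alpha*grad = -1.6042
  prox(v) = soft_thresh(-1.6042, 0.0907) = -1.5136
Iteration 2: beta = 0.3333, y = -1.5136 + 0.3333*(-1.5136 + 3.9933) = -0.687
  grad(y) = -17.9917, v = y - alpha*grad = -0.0807
  prox(v) = soft_thresh(-0.0807, 0.0907) = 0.0
Iteration 3: beta = 0.5, y = 0.0 + 0.5*(0.0 + 1.5136) = 0.7568
  grad(y) = 5.1085, v = y - alpha*grad = 0.5846
  prox(v) = soft_thresh(0.5846, 0.0907) = 0.494
f(x_3) = 8*0.494^2 - 7*0.494 + 2.69*|0.494| = -0.177


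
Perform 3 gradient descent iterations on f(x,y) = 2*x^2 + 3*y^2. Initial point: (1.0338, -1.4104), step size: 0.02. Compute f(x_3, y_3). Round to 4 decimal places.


Gradient descent on f(x,y) = 2*x^2 + 3*y^2.
Starting point: (1.0338, -1.4104), alpha = 0.02
Step 1: grad_x = 2*2*1.0338 = 4.1352, grad_y = 2*3*-1.4104 = -8.4624
  x_1 = 1.0338 - 0.02*4.1352 = 0.9511
  y_1 = -1.4104 - 0.02*-8.4624 = -1.2412
Step 2: grad_x = 2*2*0.9511 = 3.8044, grad_y = 2*3*-1.2412 = -7.4469
  x_2 = 0.9511 - 0.02*3.8044 = 0.875
  y_2 = -1.2412 - 0.02*-7.4469 = -1.0922
Step 3: grad_x = 2*2*0.875 = 3.5, grad_y = 2*3*-1.0922 = -6.5533
  x_3 = 0.875 - 0.02*3.5 = 0.805
  y_3 = -1.0922 - 0.02*-6.5533 = -0.9611
f(0.805, -0.9611) = 2*0.805^2 + 3*(-0.9611)^2 = 4.0675


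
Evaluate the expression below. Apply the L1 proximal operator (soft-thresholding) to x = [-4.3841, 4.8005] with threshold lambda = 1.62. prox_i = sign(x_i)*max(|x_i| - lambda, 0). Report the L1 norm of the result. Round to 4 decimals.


Soft-thresholding with lambda = 1.62:
prox(-4.3841) = sign(-4.3841)*max(|-4.3841| - 1.62, 0) = -2.7641
prox(4.8005) = sign(4.8005)*max(|4.8005| - 1.62, 0) = 3.1805
prox(x) = [-2.7641, 3.1805]
||prox(x)||_1 = 2.7641 + 3.1805 = 5.9446


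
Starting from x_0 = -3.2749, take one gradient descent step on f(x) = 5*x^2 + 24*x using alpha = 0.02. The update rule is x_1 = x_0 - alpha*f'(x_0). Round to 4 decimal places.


We compute the gradient at x_0 and apply the update.
f'(x) = 10*x + 24
f'(-3.2749) = 10*-3.2749 + 24 = -8.749
x_1 = -3.2749 - 0.02*-8.749 = -3.0999


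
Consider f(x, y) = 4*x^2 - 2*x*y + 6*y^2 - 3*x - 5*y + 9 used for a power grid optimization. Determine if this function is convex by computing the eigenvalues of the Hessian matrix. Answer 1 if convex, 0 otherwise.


The Hessian of f(x,y) = 4*x^2 - 2*x*y + 6*y^2 - 3*x - 5*y + 9 is:
H = [[8, -2], [-2, 12]]
Trace = 8 + 12 = 20
Determinant = 8*12 - (-2)^2 = 92
Discriminant = (20)^2 - 4*92 = 32.0
Eigenvalues: lambda_1 = 7.1716, lambda_2 = 12.8284
The function is convex.

1


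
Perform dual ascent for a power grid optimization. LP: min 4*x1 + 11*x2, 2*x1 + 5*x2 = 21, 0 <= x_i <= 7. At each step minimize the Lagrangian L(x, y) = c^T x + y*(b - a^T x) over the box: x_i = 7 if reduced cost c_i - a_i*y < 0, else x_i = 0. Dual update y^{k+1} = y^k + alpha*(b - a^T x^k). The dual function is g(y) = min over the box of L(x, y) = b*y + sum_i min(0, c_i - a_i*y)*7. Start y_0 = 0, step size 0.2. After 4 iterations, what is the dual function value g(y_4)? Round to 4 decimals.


Dual ascent for LP: min 4*x1 + 11*x2, 2*x1 + 5*x2 = 21, 0 <= x_i <= 7
Step 1: y^k = 0.0, reduced costs: (4.0, 11.0)
  x^k = (0.0, 0.0), subgradient = b - a^T x = 21.0
  y^{k+1} = 0.0 + 0.2*21.0 = 4.2
Step 2: y^k = 4.2, reduced costs: (-4.4, -10.0)
  x^k = (7.0, 7.0), subgradient = b - a^T x = -28.0
  y^{k+1} = 4.2 + 0.2*-28.0 = -1.4
Step 3: y^k = -1.4, reduced costs: (6.8, 18.0)
  x^k = (0.0, 0.0), subgradient = b - a^T x = 21.0
  y^{k+1} = -1.4 + 0.2*21.0 = 2.8
Step 4: y^k = 2.8, reduced costs: (-1.6, -3.0)
  x^k = (7.0, 7.0), subgradient = b - a^T x = -28.0
  y^{k+1} = 2.8 + 0.2*-28.0 = -2.8
Dual objective at y_4 = -2.8: reduced costs (9.6, 25.0), box minimizer x = (0.0, 0.0)
g(y_4) = b*y + (c1 - a1*y)*x1 + (c2 - a2*y)*x2 = 21*(-2.8) + 9.6*0.0 + 25.0*0.0 = -58.8 + 0.0 + 0.0 = -58.8


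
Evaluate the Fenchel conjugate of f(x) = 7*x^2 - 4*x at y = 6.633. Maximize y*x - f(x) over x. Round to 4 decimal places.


f*(y) = sup_x {y*x - a*x^2 - b*x} = sup_x {(y-b)*x - a*x^2}
FOC: (y - b) - 2a*x = 0 => x* = (y - b)/(2a)
x* = (6.633 + 4)/(2*7) = 0.7595
f*(6.633) = (y-b)^2/(4a) = (6.633 + 4)^2/(4*7)
= 113.0607/28 = 4.0379


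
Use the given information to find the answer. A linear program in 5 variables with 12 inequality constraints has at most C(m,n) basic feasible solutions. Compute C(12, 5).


Each vertex corresponds to some choice of n active constraints out of m, so the number of vertices is at most C(m, n) = m! / (n!(m-n)!).
m = 12, n = 5
Numerator: 12 * 11 * 10 * 9 * 8
Denominator: 5! = 120
C(12, 5) = 792


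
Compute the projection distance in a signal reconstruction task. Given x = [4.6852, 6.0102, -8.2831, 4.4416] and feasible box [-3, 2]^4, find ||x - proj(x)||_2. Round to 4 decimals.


Project each component onto [-3, 2].
clip(4.6852) = 2.0, clip(6.0102) = 2.0, clip(-8.2831) = -3.0, clip(4.4416) = 2.0
Projection = [2.0, 2.0, -3.0, 2.0]
Squared diffs: [7.2103, 16.0817, 27.9111, 5.9614]
Distance = sqrt(57.1645) = 7.5607


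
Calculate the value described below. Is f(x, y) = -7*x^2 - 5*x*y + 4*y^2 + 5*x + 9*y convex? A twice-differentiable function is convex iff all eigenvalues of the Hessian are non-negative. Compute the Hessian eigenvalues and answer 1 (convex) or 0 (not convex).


The Hessian of f(x,y) = -7*x^2 - 5*x*y + 4*y^2 + 5*x + 9*y is:
H = [[-14, -5], [-5, 8]]
Trace = -14 + 8 = -6
Determinant = -14*8 - (-5)^2 = -137
Discriminant = (-6)^2 - 4*-137 = 584.0
Eigenvalues: lambda_1 = -15.083, lambda_2 = 9.083
The function is not convex.

0


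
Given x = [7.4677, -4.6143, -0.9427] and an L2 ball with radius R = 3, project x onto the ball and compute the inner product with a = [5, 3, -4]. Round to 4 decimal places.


Step 1: Compute ||x|| (intermediates to 6 decimals).
||x|| = sqrt(7.4677^2 + (-4.6143)^2 + (-0.9427)^2) = 8.828759
Step 2: Project.
Since ||x|| > R, scale = R/||x|| = 3/8.828759 = 0.339799, proj(x) = scale * x
proj(x) = [2.537517, -1.567935, -0.320329]
Step 3: Dot product.
a^T * proj(x) = 5*2.537517 + 3*(-1.567935) - 4*(-0.320329) = 9.2651


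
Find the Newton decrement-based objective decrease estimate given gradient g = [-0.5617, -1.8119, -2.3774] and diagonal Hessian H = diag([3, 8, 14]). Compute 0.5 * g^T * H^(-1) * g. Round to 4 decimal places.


Step 1: H is diagonal, so H^(-1) * g = [-0.1872, -0.2265, -0.1698].
Step 2: g^T H^(-1) g = sum_i g_i^2 / H_ii
  = (-0.5617)^2/3 + (-1.8119)^2/8 + (-2.3774)^2/14
  = 0.1052 + 0.4104 + 0.4037 = 0.9193
Step 3: Objective decrease = 0.5 * g^T H^(-1) g = 0.4596


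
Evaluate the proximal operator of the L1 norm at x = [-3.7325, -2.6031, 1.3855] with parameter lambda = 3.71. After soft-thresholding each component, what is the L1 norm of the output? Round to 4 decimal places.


Soft-thresholding with lambda = 3.71:
prox(-3.7325) = sign(-3.7325)*max(|-3.7325| - 3.71, 0) = -0.0225
prox(-2.6031) = sign(-2.6031)*max(|-2.6031| - 3.71, 0) = 0.0
prox(1.3855) = sign(1.3855)*max(|1.3855| - 3.71, 0) = 0.0
prox(x) = [-0.0225, 0.0, 0.0]
||prox(x)||_1 = 0.0225 + 0.0 + 0.0 = 0.0225


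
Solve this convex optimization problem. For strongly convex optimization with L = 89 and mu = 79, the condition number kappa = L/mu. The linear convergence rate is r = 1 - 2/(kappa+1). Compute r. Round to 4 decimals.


Step 1: Compute the condition number.
kappa = L/mu = 89/79 = 1.1266
Step 2: Compute the convergence rate.
r = 1 - 2/(kappa + 1) = 1 - 2*mu/(L + mu) = (L - mu)/(L + mu) = 10/168 = 0.0595


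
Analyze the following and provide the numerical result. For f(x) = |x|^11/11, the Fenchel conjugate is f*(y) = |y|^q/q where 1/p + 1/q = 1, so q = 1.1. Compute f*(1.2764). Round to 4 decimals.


The conjugate exponent q satisfies 1/p + 1/q = 1.
p = 11, so q = 11/(11 - 1) = 1.1
|y|^q = 1.2764^1.1 = 1.3079
f*(1.2764) = 1.3079 / 1.1 = 1.189


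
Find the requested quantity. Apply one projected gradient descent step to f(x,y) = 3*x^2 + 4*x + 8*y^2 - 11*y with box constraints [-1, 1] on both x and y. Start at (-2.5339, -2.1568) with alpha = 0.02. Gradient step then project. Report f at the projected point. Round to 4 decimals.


Step 1: Compute gradient at (-2.5339, -2.1568).
grad_x = 2*3*-2.5339 + 4 = -11.2034
grad_y = 2*8*-2.1568 - 11 = -45.5088
Step 2: Gradient step.
x_raw = -2.5339 - 0.02*-11.2034 = -2.3098
y_raw = -2.1568 - 0.02*-45.5088 = -1.2466
Step 3: Project onto [-1, 1].
x_proj = clip(-2.3098) = -1.0
y_proj = clip(-1.2466) = -1.0
Step 4: Evaluate f.
f(-1.0, -1.0) = 18.0


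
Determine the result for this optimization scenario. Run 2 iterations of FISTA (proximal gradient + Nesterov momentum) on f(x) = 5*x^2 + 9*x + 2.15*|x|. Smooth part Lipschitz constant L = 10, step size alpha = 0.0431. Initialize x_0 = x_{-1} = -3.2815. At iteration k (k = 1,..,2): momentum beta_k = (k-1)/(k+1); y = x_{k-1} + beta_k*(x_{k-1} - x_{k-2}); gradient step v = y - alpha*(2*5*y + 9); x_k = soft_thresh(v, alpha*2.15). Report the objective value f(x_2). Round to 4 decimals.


FISTA on f(x) = 5*x^2 + 9*x + 2.15*|x|
L = 10, alpha = 0.0431
Iteration 1: beta = 0.0, y = -3.2815 + 0.0*(-3.2815 + 3.2815) = -3.2815
  grad(y) = -23.815, v = y - alpha*grad = -2.2551
  prox(v) = soft_thresh(-2.2551, 0.0927) = -2.1624
Iteration 2: beta = 0.3333, y = -2.1624 + 0.3333*(-2.1624 + 3.2815) = -1.7894
  grad(y) = -8.8938, v = y - alpha*grad = -1.4061
  prox(v) = soft_thresh(-1.4061, 0.0927) = -1.3134
f(x_2) = 5*(-1.3134)^2 + 9*(-1.3134) + 2.15*|-1.3134| = -0.3717


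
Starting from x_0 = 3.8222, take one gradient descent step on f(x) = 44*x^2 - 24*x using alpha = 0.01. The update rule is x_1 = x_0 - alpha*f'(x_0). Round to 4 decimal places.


We compute the gradient at x_0 and apply the update.
f'(x) = 88*x - 24
f'(3.8222) = 88*3.8222 - 24 = 312.3536
x_1 = 3.8222 - 0.01*312.3536 = 0.6987


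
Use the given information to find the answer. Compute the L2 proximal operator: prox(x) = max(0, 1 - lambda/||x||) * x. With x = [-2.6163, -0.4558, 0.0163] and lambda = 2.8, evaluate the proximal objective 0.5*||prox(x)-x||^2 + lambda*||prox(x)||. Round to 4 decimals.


Step 1: Compute ||x||.
||x|| = 2.6558
Step 2: Compute scaling factor.
scale = max(0, 1 - 2.8/2.6558) = 0.0
Step 3: prox(x) = [-0.0, -0.0, 0.0]
||prox(x)|| = 0.0
Step 4: Proximal objective.
0.5*||prox-x||^2 = 3.5265
lambda*||prox|| = 0.0
Total = 3.5265


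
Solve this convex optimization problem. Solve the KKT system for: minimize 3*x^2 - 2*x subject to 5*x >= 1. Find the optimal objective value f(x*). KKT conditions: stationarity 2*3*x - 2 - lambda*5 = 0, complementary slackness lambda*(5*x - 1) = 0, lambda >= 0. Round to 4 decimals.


Step 1: Try lambda = 0 (constraint inactive).
Stationarity: 2*3*x - 2 = 0
x* = 2/(2*3) = 1/3 = 0.3333 (rounded; the exact value 1/3 is used below)
Check constraint: 5*0.3333 = 1.6665 >= 1 -- satisfied.
Step 2: Compute optimal value.
f(x*) = 3*(1/3)^2 - 2*(1/3) = -0.3333


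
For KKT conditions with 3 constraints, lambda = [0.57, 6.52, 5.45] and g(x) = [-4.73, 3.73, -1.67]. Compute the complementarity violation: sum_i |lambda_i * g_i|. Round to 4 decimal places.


KKT complementary slackness check:
lambda_1 * g_1 = 0.57 * -4.73 = -2.6961
lambda_2 * g_2 = 6.52 * 3.73 = 24.3196
lambda_3 * g_3 = 5.45 * -1.67 = -9.1015
Total violation = 2.6961 + 24.3196 + 9.1015 = 36.1172


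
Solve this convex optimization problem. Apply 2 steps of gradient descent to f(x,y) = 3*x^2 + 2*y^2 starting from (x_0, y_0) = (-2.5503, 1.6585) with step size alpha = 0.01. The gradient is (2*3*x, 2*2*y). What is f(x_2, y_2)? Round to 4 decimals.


Gradient descent on f(x,y) = 3*x^2 + 2*y^2.
Starting point: (-2.5503, 1.6585), alpha = 0.01
Step 1: grad_x = 2*3*-2.5503 = -15.3018, grad_y = 2*2*1.6585 = 6.634
  x_1 = -2.5503 - 0.01*-15.3018 = -2.3973
  y_1 = 1.6585 - 0.01*6.634 = 1.5922
Step 2: grad_x = 2*3*-2.3973 = -14.3837, grad_y = 2*2*1.5922 = 6.3686
  x_2 = -2.3973 - 0.01*-14.3837 = -2.2534
  y_2 = 1.5922 - 0.01*6.3686 = 1.5285
f(-2.2534, 1.5285) = 3*(-2.2534)^2 + 2*1.5285^2 = 19.9065


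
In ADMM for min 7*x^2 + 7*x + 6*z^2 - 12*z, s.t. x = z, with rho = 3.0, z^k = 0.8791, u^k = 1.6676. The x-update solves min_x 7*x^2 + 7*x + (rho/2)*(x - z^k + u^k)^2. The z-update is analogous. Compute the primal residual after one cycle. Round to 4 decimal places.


ADMM iteration with rho = 3.0, z^k = 0.8791, u^k = 1.6676
Step 1: x-update.
Minimize 7*x^2 + 7*x + (3.0/2)*(x - 0.8791 + 1.6676)^2
FOC: (2*7 + 3.0)*x = -7 + 3.0*(0.8791 - 1.6676)
x^{k+1} = -0.5509
Step 2: z-update.
Minimize 6*z^2 - 12*z + (3.0/2)*(-0.5509 - z + 1.6676)^2
FOC: (2*6 + 3.0)*z = 12 + 3.0*(-0.5509 + 1.6676)
z^{k+1} = 1.0233
Step 3: u-update.
u^{k+1} = 1.6676 - 0.5509 - 1.0233 = 0.0934
Step 4: Primal residual = |-0.5509 - 1.0233| = 1.5742


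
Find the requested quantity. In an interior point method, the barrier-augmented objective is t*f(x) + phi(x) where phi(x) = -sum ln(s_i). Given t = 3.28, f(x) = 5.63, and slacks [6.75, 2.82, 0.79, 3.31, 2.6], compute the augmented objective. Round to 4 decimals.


Step 1: Compute log-barrier.
ln values: [1.9095, 1.0367, -0.2357, 1.1969, 0.9555]
phi = -(1.9095 + 1.0367 - 0.2357 + 1.1969 + 0.9555) = -4.863
Step 2: Compute augmented objective.
t*f(x) = 3.28*5.63 = 18.4664
Total = 18.4664 - 4.863 = 13.6034


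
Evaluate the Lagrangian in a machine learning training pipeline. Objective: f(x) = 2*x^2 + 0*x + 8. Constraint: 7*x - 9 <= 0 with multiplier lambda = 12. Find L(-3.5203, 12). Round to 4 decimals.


Step 1: Evaluate f(x).
f(-3.5203) = 2*(-3.5203)^2 + 0*(-3.5203) + 8 = 32.785
Step 2: Evaluate g(x).
g(-3.5203) = 7*-3.5203 - 9 = -33.6421
Step 3: Compute Lagrangian.
L = 32.785 + 12*-33.6421 = -370.9202


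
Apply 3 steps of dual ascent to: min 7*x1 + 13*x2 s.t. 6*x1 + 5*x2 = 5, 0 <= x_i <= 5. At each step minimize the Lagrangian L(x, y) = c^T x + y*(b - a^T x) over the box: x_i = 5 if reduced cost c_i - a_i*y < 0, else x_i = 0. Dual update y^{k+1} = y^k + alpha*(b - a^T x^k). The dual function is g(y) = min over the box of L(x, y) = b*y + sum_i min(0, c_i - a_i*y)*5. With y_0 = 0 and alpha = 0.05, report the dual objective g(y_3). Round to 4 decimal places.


Dual ascent for LP: min 7*x1 + 13*x2, 6*x1 + 5*x2 = 5, 0 <= x_i <= 5
Step 1: y^k = 0.0, reduced costs: (7.0, 13.0)
  x^k = (0.0, 0.0), subgradient = b - a^T x = 5.0
  y^{k+1} = 0.0 + 0.05*5.0 = 0.25
Step 2: y^k = 0.25, reduced costs: (5.5, 11.75)
  x^k = (0.0, 0.0), subgradient = b - a^T x = 5.0
  y^{k+1} = 0.25 + 0.05*5.0 = 0.5
Step 3: y^k = 0.5, reduced costs: (4.0, 10.5)
  x^k = (0.0, 0.0), subgradient = b - a^T x = 5.0
  y^{k+1} = 0.5 + 0.05*5.0 = 0.75
Dual objective at y_3 = 0.75: reduced costs (2.5, 9.25), box minimizer x = (0.0, 0.0)
g(y_3) = b*y + (c1 - a1*y)*x1 + (c2 - a2*y)*x2 = 5*0.75 + 2.5*0.0 + 9.25*0.0 = 3.75 + 0.0 + 0.0 = 3.75


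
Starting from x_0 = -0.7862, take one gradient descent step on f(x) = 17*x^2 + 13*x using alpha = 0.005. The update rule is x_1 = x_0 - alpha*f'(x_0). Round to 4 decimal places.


We compute the gradient at x_0 and apply the update.
f'(x) = 34*x + 13
f'(-0.7862) = 34*-0.7862 + 13 = -13.7308
x_1 = -0.7862 - 0.005*-13.7308 = -0.7175


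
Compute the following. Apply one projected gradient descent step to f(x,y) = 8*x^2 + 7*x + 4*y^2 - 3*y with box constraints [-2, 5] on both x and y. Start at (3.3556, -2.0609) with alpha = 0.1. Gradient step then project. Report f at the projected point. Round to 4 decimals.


Step 1: Compute gradient at (3.3556, -2.0609).
grad_x = 2*8*3.3556 + 7 = 60.6896
grad_y = 2*4*-2.0609 - 3 = -19.4872
Step 2: Gradient step.
x_raw = 3.3556 - 0.1*60.6896 = -2.7134
y_raw = -2.0609 - 0.1*-19.4872 = -0.1122
Step 3: Project onto [-2, 5].
x_proj = clip(-2.7134) = -2.0
y_proj = clip(-0.1122) = -0.1122
Step 4: Evaluate f.
f(-2.0, -0.1122) = 18.3869


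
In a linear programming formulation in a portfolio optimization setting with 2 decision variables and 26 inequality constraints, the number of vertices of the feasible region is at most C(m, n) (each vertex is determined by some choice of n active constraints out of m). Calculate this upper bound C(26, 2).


Each vertex corresponds to some choice of n active constraints out of m, so the number of vertices is at most C(m, n) = m! / (n!(m-n)!).
m = 26, n = 2
Numerator: 26 * 25
Denominator: 2! = 2
C(26, 2) = 325


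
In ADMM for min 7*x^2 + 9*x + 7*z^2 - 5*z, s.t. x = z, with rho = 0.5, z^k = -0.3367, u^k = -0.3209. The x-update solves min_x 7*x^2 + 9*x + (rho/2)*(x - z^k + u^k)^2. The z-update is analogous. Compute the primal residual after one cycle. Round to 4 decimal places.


ADMM iteration with rho = 0.5, z^k = -0.3367, u^k = -0.3209
Step 1: x-update.
Minimize 7*x^2 + 9*x + (0.5/2)*(x + 0.3367 - 0.3209)^2
FOC: (2*7 + 0.5)*x = -9 + 0.5*(-0.3367 + 0.3209)
x^{k+1} = -0.6212
Step 2: z-update.
Minimize 7*z^2 - 5*z + (0.5/2)*(-0.6212 - z - 0.3209)^2
FOC: (2*7 + 0.5)*z = 5 + 0.5*(-0.6212 - 0.3209)
z^{k+1} = 0.3123
Step 3: u-update.
u^{k+1} = -0.3209 - 0.6212 - 0.3123 = -1.2545
Step 4: Primal residual = |-0.6212 - 0.3123| = 0.9336


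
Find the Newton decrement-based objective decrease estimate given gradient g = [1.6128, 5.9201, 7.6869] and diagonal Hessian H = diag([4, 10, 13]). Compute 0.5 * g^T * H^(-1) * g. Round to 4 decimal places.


Step 1: H is diagonal, so H^(-1) * g = [0.4032, 0.592, 0.5913].
Step 2: g^T H^(-1) g = sum_i g_i^2 / H_ii
  = (1.6128)^2/4 + (5.9201)^2/10 + (7.6869)^2/13
  = 0.6503 + 3.5048 + 4.5453 = 8.7003
Step 3: Objective decrease = 0.5 * g^T H^(-1) g = 4.3502


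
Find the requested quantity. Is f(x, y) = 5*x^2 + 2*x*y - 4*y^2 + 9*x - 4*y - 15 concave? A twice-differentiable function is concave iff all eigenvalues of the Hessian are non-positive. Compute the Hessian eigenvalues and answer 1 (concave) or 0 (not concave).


The Hessian of f(x,y) = 5*x^2 + 2*x*y - 4*y^2 + 9*x - 4*y - 15 is:
H = [[10, 2], [2, -8]]
Trace = 10 - 8 = 2
Determinant = 10*-8 - (2)^2 = -84
Discriminant = (2)^2 - 4*-84 = 340.0
Eigenvalues: lambda_1 = -8.2195, lambda_2 = 10.2195
The function is not concave.

0


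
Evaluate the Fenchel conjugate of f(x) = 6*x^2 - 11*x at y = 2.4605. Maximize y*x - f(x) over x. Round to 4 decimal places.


f*(y) = sup_x {y*x - a*x^2 - b*x} = sup_x {(y-b)*x - a*x^2}
FOC: (y - b) - 2a*x = 0 => x* = (y - b)/(2a)
x* = (2.4605 + 11)/(2*6) = 1.1217
f*(2.4605) = (y-b)^2/(4a) = (2.4605 + 11)^2/(4*6)
= 181.1851/24 = 7.5494


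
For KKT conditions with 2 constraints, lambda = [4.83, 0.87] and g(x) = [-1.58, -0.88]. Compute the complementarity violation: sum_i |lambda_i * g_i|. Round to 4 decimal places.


KKT complementary slackness check:
lambda_1 * g_1 = 4.83 * -1.58 = -7.6314
lambda_2 * g_2 = 0.87 * -0.88 = -0.7656
Total violation = 7.6314 + 0.7656 = 8.397


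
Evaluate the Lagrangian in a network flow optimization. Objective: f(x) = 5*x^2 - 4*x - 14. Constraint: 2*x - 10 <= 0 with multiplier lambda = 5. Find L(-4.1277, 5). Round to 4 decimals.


Step 1: Evaluate f(x).
f(-4.1277) = 5*(-4.1277)^2 - 4*(-4.1277) - 14 = 87.7003
Step 2: Evaluate g(x).
g(-4.1277) = 2*-4.1277 - 10 = -18.2554
Step 3: Compute Lagrangian.
L = 87.7003 + 5*-18.2554 = -3.5767


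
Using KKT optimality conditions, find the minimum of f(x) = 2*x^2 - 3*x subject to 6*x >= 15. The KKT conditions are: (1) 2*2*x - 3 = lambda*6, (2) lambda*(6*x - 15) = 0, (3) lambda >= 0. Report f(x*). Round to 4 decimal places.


Step 1: Try lambda = 0 (constraint inactive).
x_unc = 3/(2*2) = 0.75
Check: 6*0.75 = 4.5 < 15 -- violated!
Step 2: Constraint must be active: 6*x = 15
x* = 15/6 = 2.5
lambda = (2*2*2.5 - 3)/6 = 1.1667
Step 3: Compute optimal value.
f(x*) = 2*2.5^2 - 3*2.5 = 5.0


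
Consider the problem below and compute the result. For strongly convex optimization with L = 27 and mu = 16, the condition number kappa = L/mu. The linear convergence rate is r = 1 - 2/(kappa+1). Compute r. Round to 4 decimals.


Step 1: Compute the condition number.
kappa = L/mu = 27/16 = 1.6875
Step 2: Compute the convergence rate.
r = 1 - 2/(kappa + 1) = 1 - 2*mu/(L + mu) = (L - mu)/(L + mu) = 11/43 = 0.2558


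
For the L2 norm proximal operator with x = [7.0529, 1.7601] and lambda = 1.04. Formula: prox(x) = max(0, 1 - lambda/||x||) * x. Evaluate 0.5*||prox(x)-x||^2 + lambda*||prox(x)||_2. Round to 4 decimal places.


Step 1: Compute ||x||.
||x|| = 7.2692
Step 2: Compute scaling factor.
scale = max(0, 1 - 1.04/7.2692) = 0.8569
Step 3: prox(x) = [6.0438, 1.5083]
||prox(x)|| = 6.2292
Step 4: Proximal objective.
0.5*||prox-x||^2 = 0.5408
lambda*||prox|| = 6.4784
Total = 7.0192


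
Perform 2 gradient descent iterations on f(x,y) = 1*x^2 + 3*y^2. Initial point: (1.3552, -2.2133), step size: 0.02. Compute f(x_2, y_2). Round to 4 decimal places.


Gradient descent on f(x,y) = 1*x^2 + 3*y^2.
Starting point: (1.3552, -2.2133), alpha = 0.02
Step 1: grad_x = 2*1*1.3552 = 2.7104, grad_y = 2*3*-2.2133 = -13.2798
  x_1 = 1.3552 - 0.02*2.7104 = 1.301
  y_1 = -2.2133 - 0.02*-13.2798 = -1.9477
Step 2: grad_x = 2*1*1.301 = 2.602, grad_y = 2*3*-1.9477 = -11.6862
  x_2 = 1.301 - 0.02*2.602 = 1.249
  y_2 = -1.9477 - 0.02*-11.6862 = -1.714
f(1.249, -1.714) = 1*1.249^2 + 3*(-1.714)^2 = 10.3731


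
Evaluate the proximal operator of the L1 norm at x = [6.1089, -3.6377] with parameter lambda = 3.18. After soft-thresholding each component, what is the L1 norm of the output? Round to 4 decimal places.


Soft-thresholding with lambda = 3.18:
prox(6.1089) = sign(6.1089)*max(|6.1089| - 3.18, 0) = 2.9289
prox(-3.6377) = sign(-3.6377)*max(|-3.6377| - 3.18, 0) = -0.4577
prox(x) = [2.9289, -0.4577]
||prox(x)||_1 = 2.9289 + 0.4577 = 3.3866


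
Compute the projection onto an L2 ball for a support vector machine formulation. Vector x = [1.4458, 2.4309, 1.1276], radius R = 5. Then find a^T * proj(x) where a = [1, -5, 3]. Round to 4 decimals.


Step 1: Compute ||x|| (intermediates to 6 decimals).
||x|| = sqrt(1.4458^2 + 2.4309^2 + 1.1276^2) = 3.044847
Step 2: Project.
Since ||x|| <= R, proj = x (no scaling needed).
proj(x) = [1.4458, 2.4309, 1.1276]
Step 3: Dot product.
a^T * proj(x) = 1*1.4458 - 5*2.4309 + 3*1.1276 = -7.3259


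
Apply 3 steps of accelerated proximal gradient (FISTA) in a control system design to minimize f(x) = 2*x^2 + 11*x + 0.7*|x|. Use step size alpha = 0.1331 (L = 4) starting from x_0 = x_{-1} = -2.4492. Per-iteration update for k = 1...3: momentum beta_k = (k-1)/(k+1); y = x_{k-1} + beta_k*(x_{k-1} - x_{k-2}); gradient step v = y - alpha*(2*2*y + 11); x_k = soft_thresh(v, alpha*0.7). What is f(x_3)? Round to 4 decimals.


FISTA on f(x) = 2*x^2 + 11*x + 0.7*|x|
L = 4, alpha = 0.1331
Iteration 1: beta = 0.0, y = -2.4492 + 0.0*(-2.4492 + 2.4492) = -2.4492
  grad(y) = 1.2032, v = y - alpha*grad = -2.6093
  prox(v) = soft_thresh(-2.6093, 0.0932) = -2.5162
Iteration 2: beta = 0.3333, y = -2.5162 + 0.3333*(-2.5162 + 2.4492) = -2.5385
  grad(y) = 0.846, v = y - alpha*grad = -2.6511
  prox(v) = soft_thresh(-2.6511, 0.0932) = -2.5579
Iteration 3: beta = 0.5, y = -2.5579 + 0.5*(-2.5579 + 2.5162) = -2.5788
  grad(y) = 0.6848, v = y - alpha*grad = -2.67
  prox(v) = soft_thresh(-2.67, 0.0932) = -2.5768
f(x_3) = 2*(-2.5768)^2 + 11*(-2.5768) + 0.7*|-2.5768| = -13.2612


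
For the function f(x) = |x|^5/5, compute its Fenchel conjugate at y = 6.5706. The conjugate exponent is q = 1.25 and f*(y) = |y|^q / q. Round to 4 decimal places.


The conjugate exponent q satisfies 1/p + 1/q = 1.
p = 5, so q = 5/(5 - 1) = 1.25
|y|^q = 6.5706^1.25 = 10.5198
f*(6.5706) = 10.5198 / 1.25 = 8.4158


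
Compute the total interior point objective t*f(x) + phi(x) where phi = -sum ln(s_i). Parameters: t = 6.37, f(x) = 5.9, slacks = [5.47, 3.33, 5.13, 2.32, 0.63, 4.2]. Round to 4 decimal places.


Step 1: Compute log-barrier.
ln values: [1.6993, 1.203, 1.6351, 0.8416, -0.462, 1.4351]
phi = -(1.6993 + 1.203 + 1.6351 + 0.8416 - 0.462 + 1.4351) = -6.352
Step 2: Compute augmented objective.
t*f(x) = 6.37*5.9 = 37.583
Total = 37.583 - 6.352 = 31.231


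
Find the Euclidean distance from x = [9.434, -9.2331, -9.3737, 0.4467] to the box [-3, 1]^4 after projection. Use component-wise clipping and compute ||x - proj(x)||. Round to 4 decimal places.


Project each component onto [-3, 1].
clip(9.434) = 1.0, clip(-9.2331) = -3.0, clip(-9.3737) = -3.0, clip(0.4467) = 0.4467
Projection = [1.0, -3.0, -3.0, 0.4467]
Squared diffs: [71.1324, 38.8515, 40.6241, 0.0]
Distance = sqrt(150.608) = 12.2722


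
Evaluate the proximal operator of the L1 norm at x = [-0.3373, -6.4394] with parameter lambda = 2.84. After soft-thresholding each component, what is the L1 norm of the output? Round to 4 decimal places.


Soft-thresholding with lambda = 2.84:
prox(-0.3373) = sign(-0.3373)*max(|-0.3373| - 2.84, 0) = 0.0
prox(-6.4394) = sign(-6.4394)*max(|-6.4394| - 2.84, 0) = -3.5994
prox(x) = [0.0, -3.5994]
||prox(x)||_1 = 0.0 + 3.5994 = 3.5994


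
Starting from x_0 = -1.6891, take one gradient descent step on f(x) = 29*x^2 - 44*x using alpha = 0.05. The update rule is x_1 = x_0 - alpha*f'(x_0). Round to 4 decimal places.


We compute the gradient at x_0 and apply the update.
f'(x) = 58*x - 44
f'(-1.6891) = 58*-1.6891 - 44 = -141.9678
x_1 = -1.6891 - 0.05*-141.9678 = 5.4093


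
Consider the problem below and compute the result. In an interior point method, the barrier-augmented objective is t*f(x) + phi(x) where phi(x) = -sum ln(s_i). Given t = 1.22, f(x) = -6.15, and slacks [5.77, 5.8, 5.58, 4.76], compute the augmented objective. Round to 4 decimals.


Step 1: Compute log-barrier.
ln values: [1.7527, 1.7579, 1.7192, 1.5602]
phi = -(1.7527 + 1.7579 + 1.7192 + 1.5602) = -6.79
Step 2: Compute augmented objective.
t*f(x) = 1.22*-6.15 = -7.503
Total = -7.503 - 6.79 = -14.293


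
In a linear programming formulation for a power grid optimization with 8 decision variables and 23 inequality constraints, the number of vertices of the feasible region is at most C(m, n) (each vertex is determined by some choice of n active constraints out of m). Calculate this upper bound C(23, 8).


Each vertex corresponds to some choice of n active constraints out of m, so the number of vertices is at most C(m, n) = m! / (n!(m-n)!).
m = 23, n = 8
Numerator: 23 * 22 * 21 * 20 * 19 * 18 * 17 * 16
Denominator: 8! = 40320
C(23, 8) = 490314


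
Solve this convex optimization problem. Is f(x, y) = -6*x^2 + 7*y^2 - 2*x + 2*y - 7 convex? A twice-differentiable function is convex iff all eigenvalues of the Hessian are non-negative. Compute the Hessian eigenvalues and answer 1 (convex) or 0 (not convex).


The Hessian of f(x,y) = -6*x^2 + 7*y^2 - 2*x + 2*y - 7 is:
H = [[-12, 0], [0, 14]]
Trace = -12 + 14 = 2
Determinant = -12*14 - (0)^2 = -168
Discriminant = (2)^2 - 4*-168 = 676.0
Eigenvalues: lambda_1 = -12.0, lambda_2 = 14.0
The function is not convex.

0


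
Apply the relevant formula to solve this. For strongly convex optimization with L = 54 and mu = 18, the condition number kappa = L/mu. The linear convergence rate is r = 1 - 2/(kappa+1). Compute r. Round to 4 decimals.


Step 1: Compute the condition number.
kappa = L/mu = 54/18 = 3.0
Step 2: Compute the convergence rate.
r = 1 - 2/(kappa + 1) = 1 - 2*mu/(L + mu) = (L - mu)/(L + mu) = 36/72 = 0.5


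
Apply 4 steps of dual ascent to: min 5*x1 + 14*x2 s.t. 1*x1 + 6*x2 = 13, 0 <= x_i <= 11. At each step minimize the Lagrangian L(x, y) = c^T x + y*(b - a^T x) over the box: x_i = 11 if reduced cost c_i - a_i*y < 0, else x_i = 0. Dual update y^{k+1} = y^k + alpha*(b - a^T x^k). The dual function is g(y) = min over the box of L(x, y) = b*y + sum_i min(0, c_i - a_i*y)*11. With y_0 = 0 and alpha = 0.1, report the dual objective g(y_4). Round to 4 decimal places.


Dual ascent for LP: min 5*x1 + 14*x2, 1*x1 + 6*x2 = 13, 0 <= x_i <= 11
Step 1: y^k = 0.0, reduced costs: (5.0, 14.0)
  x^k = (0.0, 0.0), subgradient = b - a^T x = 13.0
  y^{k+1} = 0.0 + 0.1*13.0 = 1.3
Step 2: y^k = 1.3, reduced costs: (3.7, 6.2)
  x^k = (0.0, 0.0), subgradient = b - a^T x = 13.0
  y^{k+1} = 1.3 + 0.1*13.0 = 2.6
Step 3: y^k = 2.6, reduced costs: (2.4, -1.6)
  x^k = (0.0, 11.0), subgradient = b - a^T x = -53.0
  y^{k+1} = 2.6 + 0.1*-53.0 = -2.7
Step 4: y^k = -2.7, reduced costs: (7.7, 30.2)
  x^k = (0.0, 0.0), subgradient = b - a^T x = 13.0
  y^{k+1} = -2.7 + 0.1*13.0 = -1.4
Dual objective at y_4 = -1.4: reduced costs (6.4, 22.4), box minimizer x = (0.0, 0.0)
g(y_4) = b*y + (c1 - a1*y)*x1 + (c2 - a2*y)*x2 = 13*(-1.4) + 6.4*0.0 + 22.4*0.0 = -18.2 + 0.0 + 0.0 = -18.2


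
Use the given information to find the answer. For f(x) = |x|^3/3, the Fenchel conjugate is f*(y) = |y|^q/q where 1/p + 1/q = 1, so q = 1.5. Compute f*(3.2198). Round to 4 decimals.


The conjugate exponent q satisfies 1/p + 1/q = 1.
p = 3, so q = 3/(3 - 1) = 1.5
|y|^q = 3.2198^1.5 = 5.7775
f*(3.2198) = 5.7775 / 1.5 = 3.8517


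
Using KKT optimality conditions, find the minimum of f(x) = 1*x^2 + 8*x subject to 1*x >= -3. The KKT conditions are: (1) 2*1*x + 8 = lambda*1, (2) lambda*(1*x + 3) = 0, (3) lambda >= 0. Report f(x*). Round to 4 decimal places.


Step 1: Try lambda = 0 (constraint inactive).
x_unc = -8/(2*1) = -4.0
Check: 1*-4.0 = -4.0 < -3 -- violated!
Step 2: Constraint must be active: 1*x = -3
x* = -3/1 = -3.0
lambda = (2*1*(-3.0) + 8)/1 = 2.0
Step 3: Compute optimal value.
f(x*) = 1*(-3.0)^2 + 8*(-3.0) = -15.0


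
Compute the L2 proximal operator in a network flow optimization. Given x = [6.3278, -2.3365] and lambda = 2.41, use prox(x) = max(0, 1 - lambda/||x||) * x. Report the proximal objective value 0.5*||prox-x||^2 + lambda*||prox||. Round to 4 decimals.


Step 1: Compute ||x||.
||x|| = 6.7454
Step 2: Compute scaling factor.
scale = max(0, 1 - 2.41/6.7454) = 0.6427
Step 3: prox(x) = [4.067, -1.5017]
||prox(x)|| = 4.3354
Step 4: Proximal objective.
0.5*||prox-x||^2 = 2.9041
lambda*||prox|| = 10.4483
Total = 13.3523


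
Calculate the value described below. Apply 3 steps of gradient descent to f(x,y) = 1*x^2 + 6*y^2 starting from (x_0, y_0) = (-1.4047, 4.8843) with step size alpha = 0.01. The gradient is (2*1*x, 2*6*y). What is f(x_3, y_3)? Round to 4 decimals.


Gradient descent on f(x,y) = 1*x^2 + 6*y^2.
Starting point: (-1.4047, 4.8843), alpha = 0.01
Step 1: grad_x = 2*1*-1.4047 = -2.8094, grad_y = 2*6*4.8843 = 58.6116
  x_1 = -1.4047 - 0.01*-2.8094 = -1.3766
  y_1 = 4.8843 - 0.01*58.6116 = 4.2982
Step 2: grad_x = 2*1*-1.3766 = -2.7532, grad_y = 2*6*4.2982 = 51.5782
  x_2 = -1.3766 - 0.01*-2.7532 = -1.3491
  y_2 = 4.2982 - 0.01*51.5782 = 3.7824
Step 3: grad_x = 2*1*-1.3491 = -2.6981, grad_y = 2*6*3.7824 = 45.3888
  x_3 = -1.3491 - 0.01*-2.6981 = -1.3221
  y_3 = 3.7824 - 0.01*45.3888 = 3.3285
f(-1.3221, 3.3285) = 1*(-1.3221)^2 + 6*3.3285^2 = 68.2219


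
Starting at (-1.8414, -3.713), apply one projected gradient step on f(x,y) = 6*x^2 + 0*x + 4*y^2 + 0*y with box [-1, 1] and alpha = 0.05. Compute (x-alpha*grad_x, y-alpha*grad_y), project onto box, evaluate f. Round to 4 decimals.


Step 1: Compute gradient at (-1.8414, -3.713).
grad_x = 2*6*-1.8414 + 0 = -22.0968
grad_y = 2*4*-3.713 + 0 = -29.704
Step 2: Gradient step.
x_raw = -1.8414 - 0.05*-22.0968 = -0.7366
y_raw = -3.713 - 0.05*-29.704 = -2.2278
Step 3: Project onto [-1, 1].
x_proj = clip(-0.7366) = -0.7366
y_proj = clip(-2.2278) = -1.0
Step 4: Evaluate f.
f(-0.7366, -1.0) = 7.2551


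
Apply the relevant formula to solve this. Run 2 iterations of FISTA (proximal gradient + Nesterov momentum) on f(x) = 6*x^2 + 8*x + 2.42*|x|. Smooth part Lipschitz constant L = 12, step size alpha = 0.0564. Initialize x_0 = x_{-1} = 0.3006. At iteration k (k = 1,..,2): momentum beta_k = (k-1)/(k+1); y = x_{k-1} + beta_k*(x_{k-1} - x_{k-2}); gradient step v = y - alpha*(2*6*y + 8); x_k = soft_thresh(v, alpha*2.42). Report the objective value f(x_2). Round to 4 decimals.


FISTA on f(x) = 6*x^2 + 8*x + 2.42*|x|
L = 12, alpha = 0.0564
Iteration 1: beta = 0.0, y = 0.3006 + 0.0*(0.3006 - 0.3006) = 0.3006
  grad(y) = 11.6072, v = y - alpha*grad = -0.354
  prox(v) = soft_thresh(-0.354, 0.1365) = -0.2176
Iteration 2: beta = 0.3333, y = -0.2176 + 0.3333*(-0.2176 - 0.3006) = -0.3903
  grad(y) = 3.3167, v = y - alpha*grad = -0.5773
  prox(v) = soft_thresh(-0.5773, 0.1365) = -0.4408
f(x_2) = 6*(-0.4408)^2 + 8*(-0.4408) + 2.42*|-0.4408| = -1.2939


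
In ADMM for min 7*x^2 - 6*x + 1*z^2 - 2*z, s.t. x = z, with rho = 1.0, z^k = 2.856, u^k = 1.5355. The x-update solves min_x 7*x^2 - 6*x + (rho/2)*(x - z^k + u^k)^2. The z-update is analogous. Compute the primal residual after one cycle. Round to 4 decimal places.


ADMM iteration with rho = 1.0, z^k = 2.856, u^k = 1.5355
Step 1: x-update.
Minimize 7*x^2 - 6*x + (1.0/2)*(x - 2.856 + 1.5355)^2
FOC: (2*7 + 1.0)*x = 6 + 1.0*(2.856 - 1.5355)
x^{k+1} = 0.488
Step 2: z-update.
Minimize 1*z^2 - 2*z + (1.0/2)*(0.488 - z + 1.5355)^2
FOC: (2*1 + 1.0)*z = 2 + 1.0*(0.488 + 1.5355)
z^{k+1} = 1.3412
Step 3: u-update.
u^{k+1} = 1.5355 + 0.488 - 1.3412 = 0.6824
Step 4: Primal residual = |0.488 - 1.3412| = 0.8531


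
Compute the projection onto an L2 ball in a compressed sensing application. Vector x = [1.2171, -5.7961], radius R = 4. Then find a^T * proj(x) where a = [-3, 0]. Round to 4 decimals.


Step 1: Compute ||x|| (intermediates to 6 decimals).
||x|| = sqrt(1.2171^2 + (-5.7961)^2) = 5.922509
Step 2: Project.
Since ||x|| > R, scale = R/||x|| = 4/5.922509 = 0.675389, proj(x) = scale * x
proj(x) = [0.822016, -3.914622]
Step 3: Dot product.
a^T * proj(x) = -3*0.822016 + 0*(-3.914622) = -2.466


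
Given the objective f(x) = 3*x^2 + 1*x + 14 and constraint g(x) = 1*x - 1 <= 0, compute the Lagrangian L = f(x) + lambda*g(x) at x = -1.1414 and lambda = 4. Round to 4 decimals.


Step 1: Evaluate f(x).
f(-1.1414) = 3*(-1.1414)^2 + 1*(-1.1414) + 14 = 16.767
Step 2: Evaluate g(x).
g(-1.1414) = 1*-1.1414 - 1 = -2.1414
Step 3: Compute Lagrangian.
L = 16.767 + 4*-2.1414 = 8.2014


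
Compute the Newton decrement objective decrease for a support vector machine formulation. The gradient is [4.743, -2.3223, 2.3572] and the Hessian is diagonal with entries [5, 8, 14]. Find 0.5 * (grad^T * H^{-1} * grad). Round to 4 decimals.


Step 1: H is diagonal, so H^(-1) * g = [0.9486, -0.2903, 0.1684].
Step 2: g^T H^(-1) g = sum_i g_i^2 / H_ii
  = (4.743)^2/5 + (-2.3223)^2/8 + (2.3572)^2/14
  = 4.4992 + 0.6741 + 0.3969 = 5.5702
Step 3: Objective decrease = 0.5 * g^T H^(-1) g = 2.7851


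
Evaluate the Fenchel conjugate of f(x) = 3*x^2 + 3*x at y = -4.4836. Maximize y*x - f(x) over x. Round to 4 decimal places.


f*(y) = sup_x {y*x - a*x^2 - b*x} = sup_x {(y-b)*x - a*x^2}
FOC: (y - b) - 2a*x = 0 => x* = (y - b)/(2a)
x* = (-4.4836 - 3)/(2*3) = -1.2473
f*(-4.4836) = (y-b)^2/(4a) = (-4.4836 - 3)^2/(4*3)
= 56.0043/12 = 4.667


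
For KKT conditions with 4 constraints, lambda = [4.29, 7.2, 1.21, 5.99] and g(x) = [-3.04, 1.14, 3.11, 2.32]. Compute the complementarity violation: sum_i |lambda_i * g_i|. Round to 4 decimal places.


KKT complementary slackness check:
lambda_1 * g_1 = 4.29 * -3.04 = -13.0416
lambda_2 * g_2 = 7.2 * 1.14 = 8.208
lambda_3 * g_3 = 1.21 * 3.11 = 3.7631
lambda_4 * g_4 = 5.99 * 2.32 = 13.8968
Total violation = 13.0416 + 8.208 + 3.7631 + 13.8968 = 38.9095


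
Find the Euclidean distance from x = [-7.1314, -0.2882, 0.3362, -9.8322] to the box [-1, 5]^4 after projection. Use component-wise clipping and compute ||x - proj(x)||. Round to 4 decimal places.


Project each component onto [-1, 5].
clip(-7.1314) = -1.0, clip(-0.2882) = -0.2882, clip(0.3362) = 0.3362, clip(-9.8322) = -1.0
Projection = [-1.0, -0.2882, 0.3362, -1.0]
Squared diffs: [37.5941, 0.0, 0.0, 78.0078]
Distance = sqrt(115.6019) = 10.7518


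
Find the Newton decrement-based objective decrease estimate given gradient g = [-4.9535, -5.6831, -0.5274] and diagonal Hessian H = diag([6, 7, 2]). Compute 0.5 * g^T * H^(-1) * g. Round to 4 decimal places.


Step 1: H is diagonal, so H^(-1) * g = [-0.8256, -0.8119, -0.2637].
Step 2: g^T H^(-1) g = sum_i g_i^2 / H_ii
  = (-4.9535)^2/6 + (-5.6831)^2/7 + (-0.5274)^2/2
  = 4.0895 + 4.6139 + 0.1391 = 8.8425
Step 3: Objective decrease = 0.5 * g^T H^(-1) g = 4.4213


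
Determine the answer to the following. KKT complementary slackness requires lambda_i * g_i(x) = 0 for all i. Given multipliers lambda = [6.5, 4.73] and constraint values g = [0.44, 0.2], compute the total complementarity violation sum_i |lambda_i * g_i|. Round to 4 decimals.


KKT complementary slackness check:
lambda_1 * g_1 = 6.5 * 0.44 = 2.86
lambda_2 * g_2 = 4.73 * 0.2 = 0.946
Total violation = 2.86 + 0.946 = 3.806


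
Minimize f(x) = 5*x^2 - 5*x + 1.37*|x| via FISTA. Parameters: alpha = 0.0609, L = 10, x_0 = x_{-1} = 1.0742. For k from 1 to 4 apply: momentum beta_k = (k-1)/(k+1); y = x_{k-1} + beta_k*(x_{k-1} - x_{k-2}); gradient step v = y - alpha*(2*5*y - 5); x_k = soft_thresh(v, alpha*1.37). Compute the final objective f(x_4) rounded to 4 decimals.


FISTA on f(x) = 5*x^2 - 5*x + 1.37*|x|
L = 10, alpha = 0.0609
Iteration 1: beta = 0.0, y = 1.0742 + 0.0*(1.0742 - 1.0742) = 1.0742
  grad(y) = 5.742, v = y - alpha*grad = 0.7245
  prox(v) = soft_thresh(0.7245, 0.0834) = 0.6411
Iteration 2: beta = 0.3333, y = 0.6411 + 0.3333*(0.6411 - 1.0742) = 0.4967
  grad(y) = -0.0329, v = y - alpha*grad = 0.4987
  prox(v) = soft_thresh(0.4987, 0.0834) = 0.4153
Iteration 3: beta = 0.5, y = 0.4153 + 0.5*(0.4153 - 0.6411) = 0.3024
  grad(y) = -1.9762, v = y - alpha*grad = 0.4227
  prox(v) = soft_thresh(0.4227, 0.0834) = 0.3393
Iteration 4: beta = 0.6, y = 0.3393 + 0.6*(0.3393 - 0.4153) = 0.2937
  grad(y) = -2.0629, v = y - alpha*grad = 0.4193
  prox(v) = soft_thresh(0.4193, 0.0834) = 0.3359
f(x_4) = 5*0.3359^2 - 5*0.3359 + 1.37*|0.3359| = -0.6552


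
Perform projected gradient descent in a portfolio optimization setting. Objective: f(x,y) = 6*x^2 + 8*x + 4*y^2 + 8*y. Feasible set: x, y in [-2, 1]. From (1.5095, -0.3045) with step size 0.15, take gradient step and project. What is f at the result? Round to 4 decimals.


Step 1: Compute gradient at (1.5095, -0.3045).
grad_x = 2*6*1.5095 + 8 = 26.114
grad_y = 2*4*-0.3045 + 8 = 5.564
Step 2: Gradient step.
x_raw = 1.5095 - 0.15*26.114 = -2.4076
y_raw = -0.3045 - 0.15*5.564 = -1.1391
Step 3: Project onto [-2, 1].
x_proj = clip(-2.4076) = -2.0
y_proj = clip(-1.1391) = -1.1391
Step 4: Evaluate f.
f(-2.0, -1.1391) = 4.0774


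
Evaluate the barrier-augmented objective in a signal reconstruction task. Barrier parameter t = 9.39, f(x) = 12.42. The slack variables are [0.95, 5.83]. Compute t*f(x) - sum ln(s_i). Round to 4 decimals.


Step 1: Compute log-barrier.
ln values: [-0.0513, 1.763]
phi = -(-0.0513 + 1.763) = -1.7117
Step 2: Compute augmented objective.
t*f(x) = 9.39*12.42 = 116.6238
Total = 116.6238 - 1.7117 = 114.9121


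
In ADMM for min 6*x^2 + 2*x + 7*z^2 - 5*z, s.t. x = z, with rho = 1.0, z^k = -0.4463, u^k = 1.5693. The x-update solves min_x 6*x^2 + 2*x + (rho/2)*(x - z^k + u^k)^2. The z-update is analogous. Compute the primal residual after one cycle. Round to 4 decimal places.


ADMM iteration with rho = 1.0, z^k = -0.4463, u^k = 1.5693
Step 1: x-update.
Minimize 6*x^2 + 2*x + (1.0/2)*(x + 0.4463 + 1.5693)^2
FOC: (2*6 + 1.0)*x = -2 + 1.0*(-0.4463 - 1.5693)
x^{k+1} = -0.3089
Step 2: z-update.
Minimize 7*z^2 - 5*z + (1.0/2)*(-0.3089 - z + 1.5693)^2
FOC: (2*7 + 1.0)*z = 5 + 1.0*(-0.3089 + 1.5693)
z^{k+1} = 0.4174
Step 3: u-update.
u^{k+1} = 1.5693 - 0.3089 - 0.4174 = 0.843
Step 4: Primal residual = |-0.3089 - 0.4174| = 0.7263


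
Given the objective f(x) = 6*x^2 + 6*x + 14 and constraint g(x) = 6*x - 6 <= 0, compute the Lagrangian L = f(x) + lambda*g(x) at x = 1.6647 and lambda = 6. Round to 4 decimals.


Step 1: Evaluate f(x).
f(1.6647) = 6*1.6647^2 + 6*1.6647 + 14 = 40.6156
Step 2: Evaluate g(x).
g(1.6647) = 6*1.6647 - 6 = 3.9882
Step 3: Compute Lagrangian.
L = 40.6156 + 6*3.9882 = 64.5448
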